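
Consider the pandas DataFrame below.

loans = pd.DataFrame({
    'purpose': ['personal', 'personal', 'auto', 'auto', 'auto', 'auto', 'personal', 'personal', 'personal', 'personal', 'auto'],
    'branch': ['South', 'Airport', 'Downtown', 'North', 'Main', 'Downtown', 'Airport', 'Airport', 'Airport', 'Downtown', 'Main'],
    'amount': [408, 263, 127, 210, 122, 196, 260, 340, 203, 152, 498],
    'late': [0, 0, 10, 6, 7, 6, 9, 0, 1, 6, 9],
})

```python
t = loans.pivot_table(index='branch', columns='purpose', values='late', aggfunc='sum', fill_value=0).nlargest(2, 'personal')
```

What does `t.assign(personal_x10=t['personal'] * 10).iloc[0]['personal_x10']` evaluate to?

pivot: rows=branch, cols=purpose, sum(late):
purpose   auto  personal
branch                  
Airport      0        10
Downtown    16         6
Main        16         0
North        6         0
South        0         0
take 2 rows with largest personal:
purpose   auto  personal
branch                  
Airport      0        10
Downtown    16         6
add column personal_x10 = t['personal'] * 10:
purpose   auto  personal  personal_x10
branch                                
Airport      0        10           100
Downtown    16         6            60
The value at position 0, column 'personal_x10' is 100.

100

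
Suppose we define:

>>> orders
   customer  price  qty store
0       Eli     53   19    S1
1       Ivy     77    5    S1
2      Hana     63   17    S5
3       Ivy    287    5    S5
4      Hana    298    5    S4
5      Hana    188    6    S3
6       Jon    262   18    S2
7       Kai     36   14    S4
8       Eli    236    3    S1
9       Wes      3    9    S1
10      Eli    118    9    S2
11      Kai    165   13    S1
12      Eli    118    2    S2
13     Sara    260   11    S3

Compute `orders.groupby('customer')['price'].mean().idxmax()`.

Jon

group by customer, mean of price:
customer
Eli     131.25
Hana    183.00
Ivy     182.00
Jon     262.00
Kai     100.50
Sara    260.00
Wes       3.00
Name: price, dtype: float64
The label with the largest value is Jon.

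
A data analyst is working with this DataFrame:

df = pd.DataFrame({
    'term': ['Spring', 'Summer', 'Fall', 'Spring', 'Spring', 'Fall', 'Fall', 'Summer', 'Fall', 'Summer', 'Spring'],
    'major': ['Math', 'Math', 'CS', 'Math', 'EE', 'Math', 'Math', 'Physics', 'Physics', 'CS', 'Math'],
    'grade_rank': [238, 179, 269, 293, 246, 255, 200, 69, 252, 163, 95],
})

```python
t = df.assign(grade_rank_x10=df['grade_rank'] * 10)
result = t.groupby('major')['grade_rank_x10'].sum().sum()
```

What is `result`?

add column grade_rank_x10 = df['grade_rank'] * 10:
      term    major  grade_rank  grade_rank_x10
0   Spring     Math         238            2380
1   Summer     Math         179            1790
2     Fall       CS         269            2690
3   Spring     Math         293            2930
4   Spring       EE         246            2460
5     Fall     Math         255            2550
6     Fall     Math         200            2000
7   Summer  Physics          69             690
8     Fall  Physics         252            2520
9   Summer       CS         163            1630
10  Spring     Math          95             950
group by major, sum of grade_rank_x10:
major
CS          4320
EE          2460
Math       12600
Physics     3210
Name: grade_rank_x10, dtype: int64
Finally, sum of the resulting series = 22590.

22590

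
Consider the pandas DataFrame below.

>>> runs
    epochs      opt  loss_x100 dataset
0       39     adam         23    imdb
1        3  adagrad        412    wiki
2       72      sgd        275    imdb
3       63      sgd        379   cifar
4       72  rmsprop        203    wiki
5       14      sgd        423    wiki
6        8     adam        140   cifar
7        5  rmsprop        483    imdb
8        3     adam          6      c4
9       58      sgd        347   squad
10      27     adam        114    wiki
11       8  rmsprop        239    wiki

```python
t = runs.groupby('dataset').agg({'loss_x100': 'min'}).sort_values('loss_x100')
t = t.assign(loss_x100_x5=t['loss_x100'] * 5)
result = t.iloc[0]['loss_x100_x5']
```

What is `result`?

30

group by dataset, min of loss_x100:
         loss_x100
dataset           
c4               6
cifar          140
imdb            23
squad          347
wiki           114
sort by loss_x100:
         loss_x100
dataset           
c4               6
imdb            23
wiki           114
cifar          140
squad          347
add column loss_x100_x5 = t['loss_x100'] * 5:
         loss_x100  loss_x100_x5
dataset                         
c4               6            30
imdb            23           115
wiki           114           570
cifar          140           700
squad          347          1735
Finally, value at position 0, column 'loss_x100_x5' = 30.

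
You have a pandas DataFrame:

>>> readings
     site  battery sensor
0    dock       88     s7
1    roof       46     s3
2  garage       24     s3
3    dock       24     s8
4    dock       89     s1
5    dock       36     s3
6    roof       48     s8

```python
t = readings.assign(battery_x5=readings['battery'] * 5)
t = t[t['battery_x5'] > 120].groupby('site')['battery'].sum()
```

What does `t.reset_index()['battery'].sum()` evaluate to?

add column battery_x5 = readings['battery'] * 5:
     site  battery sensor  battery_x5
0    dock       88     s7         440
1    roof       46     s3         230
2  garage       24     s3         120
3    dock       24     s8         120
4    dock       89     s1         445
5    dock       36     s3         180
6    roof       48     s8         240
filter rows where battery_x5 > 120:
   site  battery sensor  battery_x5
0  dock       88     s7         440
1  roof       46     s3         230
4  dock       89     s1         445
5  dock       36     s3         180
6  roof       48     s8         240
group by site, sum of battery:
site
dock    213
roof     94
Name: battery, dtype: int64
reset_index():
   site  battery
0  dock      213
1  roof       94
So sum() = 307.

307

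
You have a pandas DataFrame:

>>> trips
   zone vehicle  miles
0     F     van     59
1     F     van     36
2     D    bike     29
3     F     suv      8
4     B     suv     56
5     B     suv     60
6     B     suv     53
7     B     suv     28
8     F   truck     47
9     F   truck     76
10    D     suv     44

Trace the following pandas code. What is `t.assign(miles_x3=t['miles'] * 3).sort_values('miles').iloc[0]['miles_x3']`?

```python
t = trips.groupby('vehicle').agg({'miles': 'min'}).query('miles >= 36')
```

108

group by vehicle, min of miles:
         miles
vehicle       
bike        29
suv          8
truck       47
van         36
filter rows where miles >= 36:
         miles
vehicle       
truck       47
van         36
add column miles_x3 = t['miles'] * 3:
         miles  miles_x3
vehicle                 
truck       47       141
van         36       108
sort by miles:
         miles  miles_x3
vehicle                 
van         36       108
truck       47       141
Finally, value at position 0, column 'miles_x3' = 108.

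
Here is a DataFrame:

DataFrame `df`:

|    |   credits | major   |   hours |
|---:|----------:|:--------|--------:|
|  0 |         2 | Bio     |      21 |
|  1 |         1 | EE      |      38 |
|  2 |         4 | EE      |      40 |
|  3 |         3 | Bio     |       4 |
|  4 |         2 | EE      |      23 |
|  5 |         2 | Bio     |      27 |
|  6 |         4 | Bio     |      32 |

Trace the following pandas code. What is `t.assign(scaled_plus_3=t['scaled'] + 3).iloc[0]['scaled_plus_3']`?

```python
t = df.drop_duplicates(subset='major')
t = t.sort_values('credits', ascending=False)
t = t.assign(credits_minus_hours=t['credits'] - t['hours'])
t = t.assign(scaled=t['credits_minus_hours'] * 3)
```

-54

drop duplicate major (keep=first):
   credits major  hours
0        2   Bio     21
1        1    EE     38
sort by credits descending:
   credits major  hours
0        2   Bio     21
1        1    EE     38
add column credits_minus_hours = t['credits'] - t['hours']:
   credits major  hours  credits_minus_hours
0        2   Bio     21                  -19
1        1    EE     38                  -37
add column scaled = t['credits_minus_hours'] * 3:
   credits major  hours  credits_minus_hours  scaled
0        2   Bio     21                  -19     -57
1        1    EE     38                  -37    -111
add column scaled_plus_3 = t['scaled'] + 3:
   credits major  hours  credits_minus_hours  scaled  scaled_plus_3
0        2   Bio     21                  -19     -57            -54
1        1    EE     38                  -37    -111           -108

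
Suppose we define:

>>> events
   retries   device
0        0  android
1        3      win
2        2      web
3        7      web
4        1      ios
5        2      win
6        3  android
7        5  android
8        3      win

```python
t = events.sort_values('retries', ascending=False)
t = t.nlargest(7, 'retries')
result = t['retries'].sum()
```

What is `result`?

25

sort by retries descending:
   retries   device
3        7      web
7        5  android
1        3      win
6        3  android
8        3      win
2        2      web
5        2      win
4        1      ios
0        0  android
take 7 rows with largest retries:
   retries   device
3        7      web
7        5  android
1        3      win
6        3  android
8        3      win
2        2      web
5        2      win
sum of column 'retries' → 25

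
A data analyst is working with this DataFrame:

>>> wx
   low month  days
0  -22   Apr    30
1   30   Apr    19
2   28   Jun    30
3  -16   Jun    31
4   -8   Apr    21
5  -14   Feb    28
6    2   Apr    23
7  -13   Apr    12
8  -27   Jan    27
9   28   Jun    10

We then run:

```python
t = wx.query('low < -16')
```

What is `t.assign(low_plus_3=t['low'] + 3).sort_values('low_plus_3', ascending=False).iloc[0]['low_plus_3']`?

-19

filter rows where low < -16:
   low month  days
0  -22   Apr    30
8  -27   Jan    27
add column low_plus_3 = t['low'] + 3:
   low month  days  low_plus_3
0  -22   Apr    30         -19
8  -27   Jan    27         -24
sort by low_plus_3 descending:
   low month  days  low_plus_3
0  -22   Apr    30         -19
8  -27   Jan    27         -24
Reading off the value at position 0, column 'low_plus_3', we get -19.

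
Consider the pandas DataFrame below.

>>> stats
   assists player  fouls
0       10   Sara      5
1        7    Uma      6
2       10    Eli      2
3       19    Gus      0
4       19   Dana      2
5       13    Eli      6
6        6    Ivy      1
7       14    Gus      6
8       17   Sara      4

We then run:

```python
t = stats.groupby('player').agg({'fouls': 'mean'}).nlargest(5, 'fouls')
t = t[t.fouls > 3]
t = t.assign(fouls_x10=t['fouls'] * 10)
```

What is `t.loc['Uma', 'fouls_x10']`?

60.0

group by player, mean of fouls:
        fouls
player       
Dana      2.0
Eli       4.0
Gus       3.0
Ivy       1.0
Sara      4.5
Uma       6.0
take 5 rows with largest fouls:
        fouls
player       
Uma       6.0
Sara      4.5
Eli       4.0
Gus       3.0
Dana      2.0
filter rows where fouls > 3:
        fouls
player       
Uma       6.0
Sara      4.5
Eli       4.0
add column fouls_x10 = t['fouls'] * 10:
        fouls  fouls_x10
player                  
Uma       6.0       60.0
Sara      4.5       45.0
Eli       4.0       40.0
The value at row 'Uma', column 'fouls_x10' is 60.0.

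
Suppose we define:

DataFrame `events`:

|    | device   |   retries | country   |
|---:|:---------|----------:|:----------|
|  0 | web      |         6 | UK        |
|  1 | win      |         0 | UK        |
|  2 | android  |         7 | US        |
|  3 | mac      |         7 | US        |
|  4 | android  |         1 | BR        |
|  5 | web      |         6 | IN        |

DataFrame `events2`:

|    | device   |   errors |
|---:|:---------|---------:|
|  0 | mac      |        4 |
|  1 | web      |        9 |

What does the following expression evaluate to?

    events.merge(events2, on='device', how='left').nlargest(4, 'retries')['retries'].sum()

26

merge on 'device' (how='left') → 6 rows:
    device  retries country  errors
0      web        6      UK     9.0
1      win        0      UK     NaN
2  android        7      US     NaN
3      mac        7      US     4.0
4  android        1      BR     NaN
5      web        6      IN     9.0
take 4 rows with largest retries:
    device  retries country  errors
2  android        7      US     NaN
3      mac        7      US     4.0
0      web        6      UK     9.0
5      web        6      IN     9.0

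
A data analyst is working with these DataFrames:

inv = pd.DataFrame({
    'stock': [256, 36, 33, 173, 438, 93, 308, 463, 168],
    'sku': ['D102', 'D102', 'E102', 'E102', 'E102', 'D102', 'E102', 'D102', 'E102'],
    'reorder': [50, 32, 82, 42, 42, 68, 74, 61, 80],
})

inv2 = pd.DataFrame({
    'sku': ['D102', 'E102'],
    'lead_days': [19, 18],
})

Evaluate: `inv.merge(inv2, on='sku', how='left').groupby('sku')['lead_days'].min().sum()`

37

merge on 'sku' (how='left') → 9 rows:
   stock   sku  reorder  lead_days
0    256  D102       50         19
1     36  D102       32         19
2     33  E102       82         18
3    173  E102       42         18
4    438  E102       42         18
5     93  D102       68         19
6    308  E102       74         18
7    463  D102       61         19
8    168  E102       80         18
group by sku, min of lead_days:
sku
D102    19
E102    18
Name: lead_days, dtype: int64
Then the sum of the resulting series: 37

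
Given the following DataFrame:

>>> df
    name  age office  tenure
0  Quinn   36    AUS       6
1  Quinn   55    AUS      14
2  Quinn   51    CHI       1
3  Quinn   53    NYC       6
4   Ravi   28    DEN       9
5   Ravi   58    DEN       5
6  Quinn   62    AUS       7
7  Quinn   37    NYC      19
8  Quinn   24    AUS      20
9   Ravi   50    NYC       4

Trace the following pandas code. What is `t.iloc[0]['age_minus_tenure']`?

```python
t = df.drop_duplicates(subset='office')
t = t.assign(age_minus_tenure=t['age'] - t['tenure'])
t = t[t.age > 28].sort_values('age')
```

drop duplicate office (keep=first):
    name  age office  tenure
0  Quinn   36    AUS       6
2  Quinn   51    CHI       1
3  Quinn   53    NYC       6
4   Ravi   28    DEN       9
add column age_minus_tenure = t['age'] - t['tenure']:
    name  age office  tenure  age_minus_tenure
0  Quinn   36    AUS       6                30
2  Quinn   51    CHI       1                50
3  Quinn   53    NYC       6                47
4   Ravi   28    DEN       9                19
filter rows where age > 28:
    name  age office  tenure  age_minus_tenure
0  Quinn   36    AUS       6                30
2  Quinn   51    CHI       1                50
3  Quinn   53    NYC       6                47
sort by age:
    name  age office  tenure  age_minus_tenure
0  Quinn   36    AUS       6                30
2  Quinn   51    CHI       1                50
3  Quinn   53    NYC       6                47

30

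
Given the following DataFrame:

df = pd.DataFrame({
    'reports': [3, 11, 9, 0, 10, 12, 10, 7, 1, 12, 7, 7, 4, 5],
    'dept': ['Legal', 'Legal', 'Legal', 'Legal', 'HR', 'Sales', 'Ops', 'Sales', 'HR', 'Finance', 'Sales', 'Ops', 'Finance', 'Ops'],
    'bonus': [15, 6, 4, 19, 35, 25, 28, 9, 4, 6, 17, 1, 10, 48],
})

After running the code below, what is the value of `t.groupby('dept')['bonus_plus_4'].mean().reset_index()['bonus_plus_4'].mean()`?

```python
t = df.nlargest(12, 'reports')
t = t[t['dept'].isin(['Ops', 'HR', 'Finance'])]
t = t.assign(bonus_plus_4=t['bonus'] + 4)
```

26.8888888889

take 12 rows with largest reports:
    reports     dept  bonus
5        12    Sales     25
9        12  Finance      6
1        11    Legal      6
4        10       HR     35
6        10      Ops     28
2         9    Legal      4
7         7    Sales      9
10        7    Sales     17
11        7      Ops      1
13        5      Ops     48
12        4  Finance     10
0         3    Legal     15
filter rows where dept in ['Ops', 'HR', 'Finance']:
    reports     dept  bonus
9        12  Finance      6
4        10       HR     35
6        10      Ops     28
11        7      Ops      1
13        5      Ops     48
12        4  Finance     10
add column bonus_plus_4 = t['bonus'] + 4:
    reports     dept  bonus  bonus_plus_4
9        12  Finance      6            10
4        10       HR     35            39
6        10      Ops     28            32
11        7      Ops      1             5
13        5      Ops     48            52
12        4  Finance     10            14
group by dept, mean of bonus_plus_4:
dept
Finance    12.000000
HR         39.000000
Ops        29.666667
Name: bonus_plus_4, dtype: float64
reset_index():
      dept  bonus_plus_4
0  Finance     12.000000
1       HR     39.000000
2      Ops     29.666667
Reading off the mean of column 'bonus_plus_4', we get 26.8888888889.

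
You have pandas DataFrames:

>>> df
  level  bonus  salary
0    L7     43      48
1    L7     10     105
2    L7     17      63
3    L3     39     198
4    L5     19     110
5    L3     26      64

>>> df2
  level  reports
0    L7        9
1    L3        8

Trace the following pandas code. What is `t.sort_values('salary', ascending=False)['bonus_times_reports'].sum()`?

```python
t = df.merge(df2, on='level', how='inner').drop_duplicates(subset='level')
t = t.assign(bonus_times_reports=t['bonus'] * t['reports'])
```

699

merge on 'level' (how='inner') → 5 rows:
  level  bonus  salary  reports
0    L7     43      48        9
1    L7     10     105        9
2    L7     17      63        9
3    L3     39     198        8
4    L3     26      64        8
drop duplicate level (keep=first):
  level  bonus  salary  reports
0    L7     43      48        9
3    L3     39     198        8
add column bonus_times_reports = t['bonus'] * t['reports']:
  level  bonus  salary  reports  bonus_times_reports
0    L7     43      48        9                  387
3    L3     39     198        8                  312
sort by salary descending:
  level  bonus  salary  reports  bonus_times_reports
3    L3     39     198        8                  312
0    L7     43      48        9                  387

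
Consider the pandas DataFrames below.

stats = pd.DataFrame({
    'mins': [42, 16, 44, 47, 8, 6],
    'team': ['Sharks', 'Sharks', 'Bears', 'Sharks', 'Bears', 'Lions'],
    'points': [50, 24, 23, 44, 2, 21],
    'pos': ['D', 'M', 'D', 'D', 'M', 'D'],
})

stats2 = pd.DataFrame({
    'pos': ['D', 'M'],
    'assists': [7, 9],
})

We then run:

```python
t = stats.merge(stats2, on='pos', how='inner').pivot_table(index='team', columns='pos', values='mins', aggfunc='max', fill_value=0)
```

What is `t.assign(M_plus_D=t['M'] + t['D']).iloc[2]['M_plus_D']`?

merge on 'pos' (how='inner') → 6 rows:
   mins    team  points pos  assists
0    42  Sharks      50   D        7
1    16  Sharks      24   M        9
2    44   Bears      23   D        7
3    47  Sharks      44   D        7
4     8   Bears       2   M        9
5     6   Lions      21   D        7
pivot: rows=team, cols=pos, max(mins):
pos      D   M
team          
Bears   44   8
Lions    6   0
Sharks  47  16
add column M_plus_D = t['M'] + t['D']:
pos      D   M  M_plus_D
team                    
Bears   44   8        52
Lions    6   0         6
Sharks  47  16        63

63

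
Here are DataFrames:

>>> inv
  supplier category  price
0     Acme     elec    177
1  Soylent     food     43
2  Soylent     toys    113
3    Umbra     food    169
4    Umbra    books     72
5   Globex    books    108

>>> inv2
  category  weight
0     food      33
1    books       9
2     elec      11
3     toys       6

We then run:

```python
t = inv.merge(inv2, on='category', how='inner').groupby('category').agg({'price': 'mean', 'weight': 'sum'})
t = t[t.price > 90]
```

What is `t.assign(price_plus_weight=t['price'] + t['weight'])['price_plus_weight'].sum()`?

479.0

merge on 'category' (how='inner') → 6 rows:
  supplier category  price  weight
0     Acme     elec    177      11
1  Soylent     food     43      33
2  Soylent     toys    113       6
3    Umbra     food    169      33
4    Umbra    books     72       9
5   Globex    books    108       9
group by category: mean(price), sum(weight):
          price  weight
category               
books      90.0      18
elec      177.0      11
food      106.0      66
toys      113.0       6
filter rows where price > 90:
          price  weight
category               
elec      177.0      11
food      106.0      66
toys      113.0       6
add column price_plus_weight = t['price'] + t['weight']:
          price  weight  price_plus_weight
category                                  
elec      177.0      11              188.0
food      106.0      66              172.0
toys      113.0       6              119.0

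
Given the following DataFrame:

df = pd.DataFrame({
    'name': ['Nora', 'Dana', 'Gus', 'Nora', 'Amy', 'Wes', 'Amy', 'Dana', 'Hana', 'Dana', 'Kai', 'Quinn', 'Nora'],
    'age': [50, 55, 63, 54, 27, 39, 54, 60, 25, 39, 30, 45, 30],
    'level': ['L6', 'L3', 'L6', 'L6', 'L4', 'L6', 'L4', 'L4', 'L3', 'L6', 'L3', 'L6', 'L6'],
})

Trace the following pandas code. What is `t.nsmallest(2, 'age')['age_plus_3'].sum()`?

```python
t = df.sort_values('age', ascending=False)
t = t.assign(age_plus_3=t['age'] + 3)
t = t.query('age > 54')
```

sort by age descending:
     name  age level
2     Gus   63    L6
7    Dana   60    L4
1    Dana   55    L3
3    Nora   54    L6
6     Amy   54    L4
0    Nora   50    L6
11  Quinn   45    L6
5     Wes   39    L6
9    Dana   39    L6
10    Kai   30    L3
12   Nora   30    L6
4     Amy   27    L4
8    Hana   25    L3
add column age_plus_3 = t['age'] + 3:
     name  age level  age_plus_3
2     Gus   63    L6          66
7    Dana   60    L4          63
1    Dana   55    L3          58
3    Nora   54    L6          57
6     Amy   54    L4          57
0    Nora   50    L6          53
11  Quinn   45    L6          48
5     Wes   39    L6          42
9    Dana   39    L6          42
10    Kai   30    L3          33
12   Nora   30    L6          33
4     Amy   27    L4          30
8    Hana   25    L3          28
filter rows where age > 54:
   name  age level  age_plus_3
2   Gus   63    L6          66
7  Dana   60    L4          63
1  Dana   55    L3          58
take 2 rows with smallest age:
   name  age level  age_plus_3
1  Dana   55    L3          58
7  Dana   60    L4          63
Reading off the sum of column 'age_plus_3', we get 121.

121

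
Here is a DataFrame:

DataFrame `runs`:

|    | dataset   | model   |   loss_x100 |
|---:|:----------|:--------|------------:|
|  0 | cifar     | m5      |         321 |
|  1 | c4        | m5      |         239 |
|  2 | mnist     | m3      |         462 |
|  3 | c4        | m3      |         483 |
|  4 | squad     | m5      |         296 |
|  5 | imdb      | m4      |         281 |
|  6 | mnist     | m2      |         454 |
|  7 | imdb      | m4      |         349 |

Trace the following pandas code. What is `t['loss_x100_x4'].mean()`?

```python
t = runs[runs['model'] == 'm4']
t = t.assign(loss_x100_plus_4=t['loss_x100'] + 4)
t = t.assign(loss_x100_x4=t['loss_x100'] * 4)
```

1260.0

filter rows where model == 'm4':
  dataset model  loss_x100
5    imdb    m4        281
7    imdb    m4        349
add column loss_x100_plus_4 = t['loss_x100'] + 4:
  dataset model  loss_x100  loss_x100_plus_4
5    imdb    m4        281               285
7    imdb    m4        349               353
add column loss_x100_x4 = t['loss_x100'] * 4:
  dataset model  loss_x100  loss_x100_plus_4  loss_x100_x4
5    imdb    m4        281               285          1124
7    imdb    m4        349               353          1396
Hence 1260.0.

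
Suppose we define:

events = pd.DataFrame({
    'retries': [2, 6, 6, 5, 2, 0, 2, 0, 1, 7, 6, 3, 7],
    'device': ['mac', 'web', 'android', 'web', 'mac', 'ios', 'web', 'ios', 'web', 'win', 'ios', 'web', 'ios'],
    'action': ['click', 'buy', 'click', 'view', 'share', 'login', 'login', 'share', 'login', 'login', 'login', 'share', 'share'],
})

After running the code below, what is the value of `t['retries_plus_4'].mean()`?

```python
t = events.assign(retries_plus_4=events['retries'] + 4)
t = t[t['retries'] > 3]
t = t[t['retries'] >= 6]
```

10.4

add column retries_plus_4 = events['retries'] + 4:
    retries   device action  retries_plus_4
0         2      mac  click               6
1         6      web    buy              10
2         6  android  click              10
3         5      web   view               9
4         2      mac  share               6
5         0      ios  login               4
6         2      web  login               6
7         0      ios  share               4
8         1      web  login               5
9         7      win  login              11
10        6      ios  login              10
11        3      web  share               7
12        7      ios  share              11
filter rows where retries > 3:
    retries   device action  retries_plus_4
1         6      web    buy              10
2         6  android  click              10
3         5      web   view               9
9         7      win  login              11
10        6      ios  login              10
12        7      ios  share              11
filter rows where retries >= 6:
    retries   device action  retries_plus_4
1         6      web    buy              10
2         6  android  click              10
9         7      win  login              11
10        6      ios  login              10
12        7      ios  share              11
Taking the mean of column 'retries_plus_4' gives 10.4.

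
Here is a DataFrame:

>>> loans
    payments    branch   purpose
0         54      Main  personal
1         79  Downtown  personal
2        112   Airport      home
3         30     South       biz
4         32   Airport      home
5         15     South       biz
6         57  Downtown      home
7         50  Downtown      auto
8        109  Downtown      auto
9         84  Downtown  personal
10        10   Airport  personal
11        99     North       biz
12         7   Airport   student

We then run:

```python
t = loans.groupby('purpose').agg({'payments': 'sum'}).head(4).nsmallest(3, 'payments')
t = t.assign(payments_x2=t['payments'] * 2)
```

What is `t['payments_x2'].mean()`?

336.0

group by purpose, sum of payments:
          payments
purpose           
auto           159
biz            144
home           201
personal       227
student          7
take first 4 rows:
          payments
purpose           
auto           159
biz            144
home           201
personal       227
take 3 rows with smallest payments:
         payments
purpose          
biz           144
auto          159
home          201
add column payments_x2 = t['payments'] * 2:
         payments  payments_x2
purpose                       
biz           144          288
auto          159          318
home          201          402
mean of column 'payments_x2' → 336.0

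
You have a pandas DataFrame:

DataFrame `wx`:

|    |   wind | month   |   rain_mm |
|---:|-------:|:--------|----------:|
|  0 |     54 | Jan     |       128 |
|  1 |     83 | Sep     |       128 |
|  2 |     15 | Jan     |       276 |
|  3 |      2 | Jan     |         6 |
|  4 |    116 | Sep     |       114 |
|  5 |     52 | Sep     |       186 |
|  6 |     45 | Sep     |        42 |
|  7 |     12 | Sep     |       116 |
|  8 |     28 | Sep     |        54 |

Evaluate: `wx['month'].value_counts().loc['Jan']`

3

value_counts of month:
month
Sep    6
Jan    3
Name: count, dtype: int64
value at index 'Jan' → 3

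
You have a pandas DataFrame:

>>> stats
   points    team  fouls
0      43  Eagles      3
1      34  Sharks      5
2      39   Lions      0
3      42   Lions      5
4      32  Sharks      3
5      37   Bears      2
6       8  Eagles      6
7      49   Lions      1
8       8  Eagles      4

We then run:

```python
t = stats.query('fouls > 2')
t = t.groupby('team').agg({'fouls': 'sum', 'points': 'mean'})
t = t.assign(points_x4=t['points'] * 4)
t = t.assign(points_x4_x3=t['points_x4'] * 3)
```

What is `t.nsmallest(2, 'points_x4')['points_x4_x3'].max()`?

396.0

filter rows where fouls > 2:
   points    team  fouls
0      43  Eagles      3
1      34  Sharks      5
3      42   Lions      5
4      32  Sharks      3
6       8  Eagles      6
8       8  Eagles      4
group by team: sum(fouls), mean(points):
        fouls     points
team                    
Eagles     13  19.666667
Lions       5  42.000000
Sharks      8  33.000000
add column points_x4 = t['points'] * 4:
        fouls     points   points_x4
team                                
Eagles     13  19.666667   78.666667
Lions       5  42.000000  168.000000
Sharks      8  33.000000  132.000000
add column points_x4_x3 = t['points_x4'] * 3:
        fouls     points   points_x4  points_x4_x3
team                                              
Eagles     13  19.666667   78.666667         236.0
Lions       5  42.000000  168.000000         504.0
Sharks      8  33.000000  132.000000         396.0
take 2 rows with smallest points_x4:
        fouls     points   points_x4  points_x4_x3
team                                              
Eagles     13  19.666667   78.666667         236.0
Sharks      8  33.000000  132.000000         396.0
Reading off the max of column 'points_x4_x3', we get 396.0.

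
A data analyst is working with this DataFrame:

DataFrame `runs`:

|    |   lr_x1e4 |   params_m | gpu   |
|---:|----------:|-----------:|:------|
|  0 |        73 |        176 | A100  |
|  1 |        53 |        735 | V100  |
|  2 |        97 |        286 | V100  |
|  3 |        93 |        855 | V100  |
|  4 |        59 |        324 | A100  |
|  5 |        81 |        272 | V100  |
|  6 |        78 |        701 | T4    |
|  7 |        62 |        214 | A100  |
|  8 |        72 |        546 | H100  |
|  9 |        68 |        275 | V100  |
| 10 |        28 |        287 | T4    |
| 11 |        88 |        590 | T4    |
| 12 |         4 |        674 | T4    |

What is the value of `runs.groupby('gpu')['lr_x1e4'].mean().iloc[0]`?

64.6666666667

group by gpu, mean of lr_x1e4:
gpu
A100    64.666667
H100    72.000000
T4      49.500000
V100    78.400000
Name: lr_x1e4, dtype: float64
Hence 64.6666666667.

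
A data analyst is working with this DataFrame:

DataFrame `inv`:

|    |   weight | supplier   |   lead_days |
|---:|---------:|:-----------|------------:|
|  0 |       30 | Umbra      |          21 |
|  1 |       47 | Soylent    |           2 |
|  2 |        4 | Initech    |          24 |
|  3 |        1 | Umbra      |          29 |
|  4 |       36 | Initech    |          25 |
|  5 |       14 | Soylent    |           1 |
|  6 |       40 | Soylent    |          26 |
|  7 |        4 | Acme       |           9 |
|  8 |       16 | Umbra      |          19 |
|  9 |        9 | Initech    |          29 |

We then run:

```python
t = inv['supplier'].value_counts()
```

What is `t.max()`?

3

value_counts of supplier:
supplier
Umbra      3
Soylent    3
Initech    3
Acme       1
Name: count, dtype: int64
So max() = 3.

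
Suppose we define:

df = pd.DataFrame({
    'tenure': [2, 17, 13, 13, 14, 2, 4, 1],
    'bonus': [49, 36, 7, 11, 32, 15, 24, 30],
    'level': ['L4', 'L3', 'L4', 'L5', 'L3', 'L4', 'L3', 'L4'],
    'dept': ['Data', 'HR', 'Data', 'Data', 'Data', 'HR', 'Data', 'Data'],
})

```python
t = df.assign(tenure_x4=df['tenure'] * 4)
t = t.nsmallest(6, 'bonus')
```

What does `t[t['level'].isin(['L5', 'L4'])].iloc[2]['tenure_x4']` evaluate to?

add column tenure_x4 = df['tenure'] * 4:
   tenure  bonus level  dept  tenure_x4
0       2     49    L4  Data          8
1      17     36    L3    HR         68
2      13      7    L4  Data         52
3      13     11    L5  Data         52
4      14     32    L3  Data         56
5       2     15    L4    HR          8
6       4     24    L3  Data         16
7       1     30    L4  Data          4
take 6 rows with smallest bonus:
   tenure  bonus level  dept  tenure_x4
2      13      7    L4  Data         52
3      13     11    L5  Data         52
5       2     15    L4    HR          8
6       4     24    L3  Data         16
7       1     30    L4  Data          4
4      14     32    L3  Data         56
filter rows where level in ['L5', 'L4']:
   tenure  bonus level  dept  tenure_x4
2      13      7    L4  Data         52
3      13     11    L5  Data         52
5       2     15    L4    HR          8
7       1     30    L4  Data          4

8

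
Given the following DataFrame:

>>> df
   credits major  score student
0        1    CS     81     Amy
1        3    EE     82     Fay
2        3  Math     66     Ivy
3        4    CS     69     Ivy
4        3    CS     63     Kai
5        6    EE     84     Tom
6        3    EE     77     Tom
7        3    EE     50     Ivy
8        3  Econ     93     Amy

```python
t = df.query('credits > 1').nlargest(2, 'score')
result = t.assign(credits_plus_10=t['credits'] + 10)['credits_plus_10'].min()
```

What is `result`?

13

filter rows where credits > 1:
   credits major  score student
1        3    EE     82     Fay
2        3  Math     66     Ivy
3        4    CS     69     Ivy
4        3    CS     63     Kai
5        6    EE     84     Tom
6        3    EE     77     Tom
7        3    EE     50     Ivy
8        3  Econ     93     Amy
take 2 rows with largest score:
   credits major  score student
8        3  Econ     93     Amy
5        6    EE     84     Tom
add column credits_plus_10 = t['credits'] + 10:
   credits major  score student  credits_plus_10
8        3  Econ     93     Amy               13
5        6    EE     84     Tom               16
So min() = 13.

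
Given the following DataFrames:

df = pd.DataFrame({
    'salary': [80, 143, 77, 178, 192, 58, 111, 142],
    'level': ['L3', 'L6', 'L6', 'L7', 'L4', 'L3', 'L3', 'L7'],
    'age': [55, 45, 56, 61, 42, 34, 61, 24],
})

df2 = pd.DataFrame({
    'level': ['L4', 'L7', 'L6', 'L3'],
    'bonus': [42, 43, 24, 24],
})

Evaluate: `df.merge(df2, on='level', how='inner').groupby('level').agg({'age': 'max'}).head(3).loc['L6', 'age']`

merge on 'level' (how='inner') → 8 rows:
   salary level  age  bonus
0      80    L3   55     24
1     143    L6   45     24
2      77    L6   56     24
3     178    L7   61     43
4     192    L4   42     42
5      58    L3   34     24
6     111    L3   61     24
7     142    L7   24     43
group by level, max of age:
       age
level     
L3      61
L4      42
L6      56
L7      61
take first 3 rows:
       age
level     
L3      61
L4      42
L6      56
Reading off the value at row 'L6', column 'age', we get 56.

56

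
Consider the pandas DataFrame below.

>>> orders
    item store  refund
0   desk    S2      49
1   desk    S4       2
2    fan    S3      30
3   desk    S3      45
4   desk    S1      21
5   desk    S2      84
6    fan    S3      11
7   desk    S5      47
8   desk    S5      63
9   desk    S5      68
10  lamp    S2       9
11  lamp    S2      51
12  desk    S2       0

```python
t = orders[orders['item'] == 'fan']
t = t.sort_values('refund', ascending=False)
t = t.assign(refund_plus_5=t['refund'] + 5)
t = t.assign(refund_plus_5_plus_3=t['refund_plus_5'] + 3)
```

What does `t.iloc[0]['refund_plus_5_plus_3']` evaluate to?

38

filter rows where item == 'fan':
  item store  refund
2  fan    S3      30
6  fan    S3      11
sort by refund descending:
  item store  refund
2  fan    S3      30
6  fan    S3      11
add column refund_plus_5 = t['refund'] + 5:
  item store  refund  refund_plus_5
2  fan    S3      30             35
6  fan    S3      11             16
add column refund_plus_5_plus_3 = t['refund_plus_5'] + 3:
  item store  refund  refund_plus_5  refund_plus_5_plus_3
2  fan    S3      30             35                    38
6  fan    S3      11             16                    19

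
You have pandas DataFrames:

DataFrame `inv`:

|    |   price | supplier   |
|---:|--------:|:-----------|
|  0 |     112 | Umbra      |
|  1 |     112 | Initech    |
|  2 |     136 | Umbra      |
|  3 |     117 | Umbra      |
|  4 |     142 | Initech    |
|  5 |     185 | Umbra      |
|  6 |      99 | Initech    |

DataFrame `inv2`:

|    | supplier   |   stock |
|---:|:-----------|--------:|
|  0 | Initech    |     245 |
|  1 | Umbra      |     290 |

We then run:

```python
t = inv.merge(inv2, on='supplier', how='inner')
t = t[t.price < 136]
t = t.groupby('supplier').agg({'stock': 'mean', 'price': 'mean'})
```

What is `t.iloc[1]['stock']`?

290.0

merge on 'supplier' (how='inner') → 7 rows:
   price supplier  stock
0    112    Umbra    290
1    112  Initech    245
2    136    Umbra    290
3    117    Umbra    290
4    142  Initech    245
5    185    Umbra    290
6     99  Initech    245
filter rows where price < 136:
   price supplier  stock
0    112    Umbra    290
1    112  Initech    245
3    117    Umbra    290
6     99  Initech    245
group by supplier: mean(stock), mean(price):
          stock  price
supplier              
Initech   245.0  105.5
Umbra     290.0  114.5
value at position 1, column 'stock' → 290.0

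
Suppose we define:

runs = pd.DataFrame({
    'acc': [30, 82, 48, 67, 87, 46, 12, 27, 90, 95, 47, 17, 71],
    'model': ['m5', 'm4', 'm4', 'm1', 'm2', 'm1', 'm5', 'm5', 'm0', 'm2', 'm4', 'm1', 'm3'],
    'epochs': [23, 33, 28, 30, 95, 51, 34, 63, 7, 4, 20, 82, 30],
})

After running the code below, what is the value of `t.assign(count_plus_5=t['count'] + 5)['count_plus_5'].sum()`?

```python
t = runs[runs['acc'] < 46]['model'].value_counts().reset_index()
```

14

filter rows where acc < 46:
    acc model  epochs
0    30    m5      23
6    12    m5      34
7    27    m5      63
11   17    m1      82
value_counts of model:
model
m5    3
m1    1
Name: count, dtype: int64
reset_index():
  model  count
0    m5      3
1    m1      1
add column count_plus_5 = t['count'] + 5:
  model  count  count_plus_5
0    m5      3             8
1    m1      1             6
Hence 14.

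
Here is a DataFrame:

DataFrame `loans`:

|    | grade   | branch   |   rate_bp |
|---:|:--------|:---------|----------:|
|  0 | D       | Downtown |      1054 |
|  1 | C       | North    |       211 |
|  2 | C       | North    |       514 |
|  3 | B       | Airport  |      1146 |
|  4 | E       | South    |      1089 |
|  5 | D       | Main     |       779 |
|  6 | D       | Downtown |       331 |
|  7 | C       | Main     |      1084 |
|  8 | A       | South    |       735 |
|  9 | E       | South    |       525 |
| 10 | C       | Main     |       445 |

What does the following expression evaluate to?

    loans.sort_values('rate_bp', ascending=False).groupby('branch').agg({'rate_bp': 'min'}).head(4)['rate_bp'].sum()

sort by rate_bp descending:
   grade    branch  rate_bp
3      B   Airport     1146
4      E     South     1089
7      C      Main     1084
0      D  Downtown     1054
5      D      Main      779
8      A     South      735
9      E     South      525
2      C     North      514
10     C      Main      445
6      D  Downtown      331
1      C     North      211
group by branch, min of rate_bp:
          rate_bp
branch           
Airport      1146
Downtown      331
Main          445
North         211
South         525
take first 4 rows:
          rate_bp
branch           
Airport      1146
Downtown      331
Main          445
North         211
The sum of column 'rate_bp' is 2133.

2133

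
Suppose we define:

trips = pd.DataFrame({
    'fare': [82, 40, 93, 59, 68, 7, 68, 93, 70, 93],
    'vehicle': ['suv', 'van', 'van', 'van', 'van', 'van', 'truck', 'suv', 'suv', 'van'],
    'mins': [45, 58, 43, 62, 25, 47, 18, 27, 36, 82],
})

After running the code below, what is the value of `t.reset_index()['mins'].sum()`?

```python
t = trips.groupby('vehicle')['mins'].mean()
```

group by vehicle, mean of mins:
vehicle
suv      36.000000
truck    18.000000
van      52.833333
Name: mins, dtype: float64
reset_index():
  vehicle       mins
0     suv  36.000000
1   truck  18.000000
2     van  52.833333

106.833333333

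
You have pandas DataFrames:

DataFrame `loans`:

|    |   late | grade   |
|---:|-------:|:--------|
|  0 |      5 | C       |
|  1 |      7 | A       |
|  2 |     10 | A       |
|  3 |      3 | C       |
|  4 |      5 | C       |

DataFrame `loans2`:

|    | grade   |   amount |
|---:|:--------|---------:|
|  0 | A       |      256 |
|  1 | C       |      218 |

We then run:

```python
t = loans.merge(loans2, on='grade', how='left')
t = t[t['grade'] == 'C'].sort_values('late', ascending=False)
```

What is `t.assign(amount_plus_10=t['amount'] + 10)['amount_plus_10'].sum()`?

684

merge on 'grade' (how='left') → 5 rows:
   late grade  amount
0     5     C     218
1     7     A     256
2    10     A     256
3     3     C     218
4     5     C     218
filter rows where grade == 'C':
   late grade  amount
0     5     C     218
3     3     C     218
4     5     C     218
sort by late descending:
   late grade  amount
0     5     C     218
4     5     C     218
3     3     C     218
add column amount_plus_10 = t['amount'] + 10:
   late grade  amount  amount_plus_10
0     5     C     218             228
4     5     C     218             228
3     3     C     218             228
The sum of column 'amount_plus_10' is 684.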